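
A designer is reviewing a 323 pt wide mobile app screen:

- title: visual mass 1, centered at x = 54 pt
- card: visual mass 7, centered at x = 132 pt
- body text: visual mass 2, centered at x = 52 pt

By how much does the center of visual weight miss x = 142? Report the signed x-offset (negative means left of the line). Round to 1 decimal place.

Weights sum to 1 + 7 + 2 = 10.
x: (1·54 + 7·132 + 2·52) / 10 = 1082 / 10 ≈ 108.20
Difference: 108.20 − 142 ≈ -33.80.

≈ -33.8 pt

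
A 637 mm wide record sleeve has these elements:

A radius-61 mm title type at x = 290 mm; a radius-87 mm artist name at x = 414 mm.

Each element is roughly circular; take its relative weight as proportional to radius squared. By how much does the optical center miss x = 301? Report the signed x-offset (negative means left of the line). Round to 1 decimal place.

≈ 72.1 mm

r² weights: title type 61² = 3721, artist name 87² = 7569. Total = 11290.
x: (3721·290 + 7569·414) / 11290 = 4212656 / 11290 ≈ 373.13
Offset from x = 301: 373.13 − 301 ≈ 72.13.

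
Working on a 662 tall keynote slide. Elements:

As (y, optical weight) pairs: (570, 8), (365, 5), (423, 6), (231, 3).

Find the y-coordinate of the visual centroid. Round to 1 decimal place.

y ≈ 437.1

Total weight = 8 + 5 + 6 + 3 = 22.
Σw·y = 8·570 + 5·365 + 6·423 + 3·231 = 9616, so ȳ = 9616/22 ≈ 437.09.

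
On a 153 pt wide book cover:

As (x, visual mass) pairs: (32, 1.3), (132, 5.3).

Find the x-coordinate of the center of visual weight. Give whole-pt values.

x ≈ 112

Σw = 1.3 + 5.3 = 6.6.
Σw·x = 1.3·32 + 5.3·132 = 741.2, so x̄ = 741.2/6.6 ≈ 112.30.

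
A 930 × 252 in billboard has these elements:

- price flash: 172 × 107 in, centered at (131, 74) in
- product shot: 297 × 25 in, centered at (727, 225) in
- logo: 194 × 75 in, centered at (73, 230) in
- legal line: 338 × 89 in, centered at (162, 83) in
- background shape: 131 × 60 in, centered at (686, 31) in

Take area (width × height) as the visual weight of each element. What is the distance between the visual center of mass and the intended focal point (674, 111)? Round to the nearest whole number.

Areas: price flash 172·107 = 18404, product shot 297·25 = 7425, logo 194·75 = 14550, legal line 338·89 = 30082, background shape 131·60 = 7860. Total weight = 78321.
Σw·x = 18404·131 + 7425·727 + 14550·73 + 30082·162 + 7860·686 = 19136293, so x̄ = 19136293/78321 ≈ 244.33.
Σw·y = 18404·74 + 7425·225 + 14550·230 + 30082·83 + 7860·31 = 9119487, so ȳ = 9119487/78321 ≈ 116.44.
Offset from (674, 111): Δx ≈ -429.67, Δy ≈ 5.44; distance = √(Δx² + Δy²) ≈ 429.70.

≈ 430 in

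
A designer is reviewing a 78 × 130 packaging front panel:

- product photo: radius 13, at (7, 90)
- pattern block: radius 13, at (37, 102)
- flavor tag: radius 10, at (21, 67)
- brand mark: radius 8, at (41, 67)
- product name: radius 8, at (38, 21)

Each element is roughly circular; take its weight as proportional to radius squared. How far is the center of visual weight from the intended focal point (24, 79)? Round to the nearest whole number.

r² weights: product photo 13² = 169, pattern block 13² = 169, flavor tag 10² = 100, brand mark 8² = 64, product name 8² = 64. Total = 566.
x-moment: 169·7 + 169·37 + 100·21 + 64·41 + 64·38 = 14592; centroid 14592/566 ≈ 25.78.
y-moment: 169·90 + 169·102 + 100·67 + 64·67 + 64·21 = 44780; centroid 44780/566 ≈ 79.12.
Relative to (24, 79): Δ = (1.78, 0.12); |Δ| = √(1.78² + 0.12²) ≈ 1.78.

≈ 2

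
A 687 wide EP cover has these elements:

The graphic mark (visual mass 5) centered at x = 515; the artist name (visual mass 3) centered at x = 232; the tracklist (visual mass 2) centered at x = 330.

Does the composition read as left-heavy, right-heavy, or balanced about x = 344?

Weights sum to 5 + 3 + 2 = 10.
x-moment: 5·515 + 3·232 + 2·330 = 3931; centroid 3931/10 ≈ 393.10.
Since 393.1 is right of 344, the composition reads right-heavy.

right-heavy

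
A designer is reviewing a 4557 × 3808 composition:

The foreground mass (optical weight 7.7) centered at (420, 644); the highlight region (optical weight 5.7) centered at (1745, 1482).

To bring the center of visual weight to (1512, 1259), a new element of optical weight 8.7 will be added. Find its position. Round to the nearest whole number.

(2326, 1657)

After adding the new element, total weight = 7.7 + 5.7 + 8.7 = 22.1.
Along x: (13180.5 + 8.7·x) / 22.1 = 1512 (existing moment 7.7·420 + 5.7·1745 = 13180.5) ⇒ x = (33415.2 − 13180.5) / 8.7 ≈ 2325.83.
Along y: (13406.2 + 8.7·y) / 22.1 = 1259 (existing moment 7.7·644 + 5.7·1482 = 13406.2) ⇒ y = (27823.9 − 13406.2) / 8.7 ≈ 1657.21.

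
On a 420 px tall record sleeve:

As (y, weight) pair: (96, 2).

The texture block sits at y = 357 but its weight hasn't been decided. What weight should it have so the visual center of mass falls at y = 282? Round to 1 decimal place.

w ≈ 5.0

The single fixed element contributes weight 2, moment 2·96 = 192.
Balance at y = 282 requires (192 + w·357) / (2 + w) = 282.
So w = (282·2 − 192)/(357 − 282) = 372/75 ≈ 4.96.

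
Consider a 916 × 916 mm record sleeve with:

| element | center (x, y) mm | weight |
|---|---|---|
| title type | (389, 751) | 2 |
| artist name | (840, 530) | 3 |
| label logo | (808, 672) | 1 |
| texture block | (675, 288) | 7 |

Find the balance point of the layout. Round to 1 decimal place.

Weights sum to 2 + 3 + 1 + 7 = 13.
x-moment: 2·389 + 3·840 + 1·808 + 7·675 = 8831; centroid 8831/13 ≈ 679.31.
y-moment: 2·751 + 3·530 + 1·672 + 7·288 = 5780; centroid 5780/13 ≈ 444.62.

(679.3, 444.6)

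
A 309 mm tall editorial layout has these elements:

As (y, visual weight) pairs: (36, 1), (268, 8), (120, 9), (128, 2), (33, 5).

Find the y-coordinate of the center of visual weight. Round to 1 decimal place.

y ≈ 147.2

Σw = 1 + 8 + 9 + 2 + 5 = 25.
y: (1·36 + 8·268 + 9·120 + 2·128 + 5·33) / 25 = 3681 / 25 ≈ 147.24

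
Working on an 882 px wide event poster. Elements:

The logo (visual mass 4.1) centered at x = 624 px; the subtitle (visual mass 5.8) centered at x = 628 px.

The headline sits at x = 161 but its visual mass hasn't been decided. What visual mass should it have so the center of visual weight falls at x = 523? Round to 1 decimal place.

Known weights sum to 4.1 + 5.8 = 9.9; their moment is 4.1·624 + 5.8·628 = 6200.8.
For the centroid to hit 523: (6200.8 + w·161) / (9.9 + w) = 523.
Rearranging, w·(161 − 523) = 523·9.9 − 6200.8 = -1023.1, so w ≈ -1023.1/-362 = 2.83.

w ≈ 2.8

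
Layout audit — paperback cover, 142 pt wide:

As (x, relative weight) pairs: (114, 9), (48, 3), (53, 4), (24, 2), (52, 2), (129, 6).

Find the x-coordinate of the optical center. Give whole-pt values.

Total weight = 9 + 3 + 4 + 2 + 2 + 6 = 26.
Σw·x = 9·114 + 3·48 + 4·53 + 2·24 + 2·52 + 6·129 = 2308, so x̄ = 2308/26 ≈ 88.77.

x ≈ 89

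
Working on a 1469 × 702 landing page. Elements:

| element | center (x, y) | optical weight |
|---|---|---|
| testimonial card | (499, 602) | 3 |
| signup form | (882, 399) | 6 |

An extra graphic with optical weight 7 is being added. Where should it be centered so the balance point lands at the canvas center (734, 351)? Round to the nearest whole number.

(708, 202)

New total weight: (3 + 6) + 7 = 16.
Along x: (6789 + 7·x) / 16 = 734 (existing moment 3·499 + 6·882 = 6789) ⇒ x = (11744 − 6789) / 7 ≈ 707.86.
Along y: (4200 + 7·y) / 16 = 351 (existing moment 3·602 + 6·399 = 4200) ⇒ y = (5616 − 4200) / 7 ≈ 202.29.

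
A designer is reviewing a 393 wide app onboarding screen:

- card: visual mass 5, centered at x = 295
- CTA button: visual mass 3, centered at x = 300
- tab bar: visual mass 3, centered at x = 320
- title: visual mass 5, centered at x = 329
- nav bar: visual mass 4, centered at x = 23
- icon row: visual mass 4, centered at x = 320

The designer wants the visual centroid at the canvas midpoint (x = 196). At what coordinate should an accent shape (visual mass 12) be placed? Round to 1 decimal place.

New total weight: (5 + 3 + 3 + 5 + 4 + 4) + 12 = 36.
Along x: (6352 + 12·x) / 36 = 196 (existing moment 5·295 + 3·300 + 3·320 + 5·329 + 4·23 + 4·320 = 6352) ⇒ x = (7056 − 6352) / 12 ≈ 58.67.

x ≈ 58.7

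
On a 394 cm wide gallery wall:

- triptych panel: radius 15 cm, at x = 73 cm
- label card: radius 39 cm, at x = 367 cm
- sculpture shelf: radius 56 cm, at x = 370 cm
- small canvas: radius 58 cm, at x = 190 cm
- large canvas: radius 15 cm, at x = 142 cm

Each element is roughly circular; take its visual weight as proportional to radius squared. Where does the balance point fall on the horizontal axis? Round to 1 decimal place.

r² weights: triptych panel 15² = 225, label card 39² = 1521, sculpture shelf 56² = 3136, small canvas 58² = 3364, large canvas 15² = 225. Total = 8471.
x: (225·73 + 1521·367 + 3136·370 + 3364·190 + 225·142) / 8471 = 2406062 / 8471 ≈ 284.04

x ≈ 284.0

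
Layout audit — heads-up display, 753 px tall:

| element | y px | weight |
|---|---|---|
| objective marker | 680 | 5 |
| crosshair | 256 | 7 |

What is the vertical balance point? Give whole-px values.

Weights sum to 5 + 7 = 12.
y: (5·680 + 7·256) / 12 = 5192 / 12 ≈ 432.67

y ≈ 433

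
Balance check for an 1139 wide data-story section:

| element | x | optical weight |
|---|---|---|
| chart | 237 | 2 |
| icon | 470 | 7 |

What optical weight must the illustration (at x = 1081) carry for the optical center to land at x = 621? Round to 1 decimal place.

w ≈ 4.0

Known weights sum to 2 + 7 = 9; their moment is 2·237 + 7·470 = 3764.
Set Σw·x/Σw = 621: (3764 + 1081w) = 621·(9 + w).
Solving: w = (621·9 − 3764) / (1081 − 621) = 1825 / 460 ≈ 3.97.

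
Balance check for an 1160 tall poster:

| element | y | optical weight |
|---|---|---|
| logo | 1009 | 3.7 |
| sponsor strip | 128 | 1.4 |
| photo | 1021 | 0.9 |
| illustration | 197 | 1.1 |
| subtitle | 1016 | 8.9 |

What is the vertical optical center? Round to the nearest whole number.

Total weight = 3.7 + 1.4 + 0.9 + 1.1 + 8.9 = 16.0.
y-moment: 3.7·1009 + 1.4·128 + 0.9·1021 + 1.1·197 + 8.9·1016 = 14090.5; centroid 14090.5/16.0 ≈ 880.66.

y ≈ 881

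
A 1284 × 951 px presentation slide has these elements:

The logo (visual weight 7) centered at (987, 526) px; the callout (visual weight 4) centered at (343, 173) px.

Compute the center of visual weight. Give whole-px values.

Total weight = 7 + 4 = 11.
Σw·x = 7·987 + 4·343 = 8281, so x̄ = 8281/11 ≈ 752.82.
Σw·y = 7·526 + 4·173 = 4374, so ȳ = 4374/11 ≈ 397.64.

(753, 398)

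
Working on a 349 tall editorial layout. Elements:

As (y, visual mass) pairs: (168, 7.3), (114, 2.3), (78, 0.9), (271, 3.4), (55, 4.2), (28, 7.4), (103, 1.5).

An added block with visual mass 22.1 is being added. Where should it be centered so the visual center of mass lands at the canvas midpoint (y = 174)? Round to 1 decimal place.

New total weight: (7.3 + 2.3 + 0.9 + 3.4 + 4.2 + 7.4 + 1.5) + 22.1 = 49.1.
y: target moment 49.1×174 = 8543.4; current 7.3·168 + 2.3·114 + 0.9·78 + 3.4·271 + 4.2·55 + 7.4·28 + 1.5·103 = 3072.9; the added block supplies 5470.5, so y = 5470.5/22.1 ≈ 247.53.

y ≈ 247.5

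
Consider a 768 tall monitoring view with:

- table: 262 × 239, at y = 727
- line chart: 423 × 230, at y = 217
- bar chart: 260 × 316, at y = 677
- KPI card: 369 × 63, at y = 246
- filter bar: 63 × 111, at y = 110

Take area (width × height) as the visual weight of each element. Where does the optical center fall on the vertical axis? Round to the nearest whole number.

y ≈ 473

Areas: table 262·239 = 62618, line chart 423·230 = 97290, bar chart 260·316 = 82160, KPI card 369·63 = 23247, filter bar 63·111 = 6993. Total weight = 272308.
y-moment: 62618·727 + 97290·217 + 82160·677 + 23247·246 + 6993·110 = 128745528; centroid 128745528/272308 ≈ 472.79.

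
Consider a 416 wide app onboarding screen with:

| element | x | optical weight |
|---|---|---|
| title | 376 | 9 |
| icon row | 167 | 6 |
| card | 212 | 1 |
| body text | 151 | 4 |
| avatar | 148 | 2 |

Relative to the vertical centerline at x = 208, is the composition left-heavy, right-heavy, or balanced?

Weights sum to 9 + 6 + 1 + 4 + 2 = 22.
x: (9·376 + 6·167 + 1·212 + 4·151 + 2·148) / 22 = 5498 / 22 ≈ 249.91
249.9 vs midline 208 → right-heavy.

right-heavy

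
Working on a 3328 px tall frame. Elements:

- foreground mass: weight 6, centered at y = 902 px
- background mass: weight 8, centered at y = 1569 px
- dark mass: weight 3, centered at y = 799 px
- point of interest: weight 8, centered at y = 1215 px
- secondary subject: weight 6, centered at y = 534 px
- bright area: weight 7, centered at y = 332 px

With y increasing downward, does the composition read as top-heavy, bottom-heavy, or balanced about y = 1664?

top-heavy

Σw = 6 + 8 + 3 + 8 + 6 + 7 = 38.
y-moment: 6·902 + 8·1569 + 3·799 + 8·1215 + 6·534 + 7·332 = 35609; centroid 35609/38 ≈ 937.08.
Since 937.1 is above (smaller y than) 1664, the composition reads top-heavy.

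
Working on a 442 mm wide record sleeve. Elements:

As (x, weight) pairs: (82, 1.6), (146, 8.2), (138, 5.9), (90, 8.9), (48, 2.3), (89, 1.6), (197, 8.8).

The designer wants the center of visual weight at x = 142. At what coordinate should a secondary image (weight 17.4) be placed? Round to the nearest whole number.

After adding the secondary image, total weight = 1.6 + 8.2 + 5.9 + 8.9 + 2.3 + 1.6 + 8.8 + 17.4 = 54.7.
x: need Σw·x = 54.7·142 = 7767.4. Existing = 1.6·82 + 8.2·146 + 5.9·138 + 8.9·90 + 2.3·48 + 1.6·89 + 8.8·197 = 4930.0. Remainder 2837.4 / 17.4 ≈ 163.07.

x ≈ 163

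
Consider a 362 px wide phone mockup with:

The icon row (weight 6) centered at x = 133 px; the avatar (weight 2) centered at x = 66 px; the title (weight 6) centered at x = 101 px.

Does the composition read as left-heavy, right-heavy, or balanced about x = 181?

Total weight = 6 + 2 + 6 = 14.
x: (6·133 + 2·66 + 6·101) / 14 = 1536 / 14 ≈ 109.71
109.7 vs midline 181 → left-heavy.

left-heavy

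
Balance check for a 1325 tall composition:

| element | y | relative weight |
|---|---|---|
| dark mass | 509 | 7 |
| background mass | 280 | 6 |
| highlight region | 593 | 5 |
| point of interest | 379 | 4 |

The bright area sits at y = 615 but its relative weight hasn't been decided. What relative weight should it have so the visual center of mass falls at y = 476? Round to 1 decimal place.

w ≈ 5.4

Existing Σw = 22 (7 + 6 + 5 + 4); existing moment 7·509 + 6·280 + 5·593 + 4·379 = 9724.
For the centroid to hit 476: (9724 + w·615) / (22 + w) = 476.
So w = (476·22 − 9724)/(615 − 476) = 748/139 ≈ 5.38.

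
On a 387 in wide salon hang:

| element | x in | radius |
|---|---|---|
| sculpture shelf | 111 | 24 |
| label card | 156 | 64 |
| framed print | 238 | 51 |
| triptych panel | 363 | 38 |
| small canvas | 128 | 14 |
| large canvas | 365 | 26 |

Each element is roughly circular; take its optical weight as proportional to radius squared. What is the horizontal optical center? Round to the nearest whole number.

r² weights: sculpture shelf 24² = 576, label card 64² = 4096, framed print 51² = 2601, triptych panel 38² = 1444, small canvas 14² = 196, large canvas 26² = 676. Total = 9589.
x: (576·111 + 4096·156 + 2601·238 + 1444·363 + 196·128 + 676·365) / 9589 = 2117950 / 9589 ≈ 220.87

x ≈ 221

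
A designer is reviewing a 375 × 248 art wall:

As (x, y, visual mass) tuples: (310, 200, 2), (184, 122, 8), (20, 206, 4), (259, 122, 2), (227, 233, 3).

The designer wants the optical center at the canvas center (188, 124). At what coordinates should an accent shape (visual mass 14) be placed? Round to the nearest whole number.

(202, 68)

With the accent shape, Σw becomes 2 + 8 + 4 + 2 + 3 + 14 = 33.
Along x: (3371 + 14·x) / 33 = 188 (existing moment 2·310 + 8·184 + 4·20 + 2·259 + 3·227 = 3371) ⇒ x = (6204 − 3371) / 14 ≈ 202.36.
Along y: (3143 + 14·y) / 33 = 124 (existing moment 2·200 + 8·122 + 4·206 + 2·122 + 3·233 = 3143) ⇒ y = (4092 − 3143) / 14 ≈ 67.79.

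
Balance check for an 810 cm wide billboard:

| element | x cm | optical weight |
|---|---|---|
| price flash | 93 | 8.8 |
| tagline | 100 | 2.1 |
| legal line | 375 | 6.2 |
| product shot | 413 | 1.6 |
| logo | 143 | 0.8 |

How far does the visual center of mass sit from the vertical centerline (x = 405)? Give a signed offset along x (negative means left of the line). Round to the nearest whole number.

≈ -193 cm

Σw = 8.8 + 2.1 + 6.2 + 1.6 + 0.8 = 19.5.
Σw·x = 8.8·93 + 2.1·100 + 6.2·375 + 1.6·413 + 0.8·143 = 4128.6, so x̄ = 4128.6/19.5 ≈ 211.72.
Difference: 211.72 − 405 ≈ -193.28.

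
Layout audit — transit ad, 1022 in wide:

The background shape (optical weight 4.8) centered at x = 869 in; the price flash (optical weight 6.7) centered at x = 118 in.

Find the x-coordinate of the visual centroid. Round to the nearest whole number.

x ≈ 431

Total weight = 4.8 + 6.7 = 11.5.
x: (4.8·869 + 6.7·118) / 11.5 = 4961.8 / 11.5 ≈ 431.46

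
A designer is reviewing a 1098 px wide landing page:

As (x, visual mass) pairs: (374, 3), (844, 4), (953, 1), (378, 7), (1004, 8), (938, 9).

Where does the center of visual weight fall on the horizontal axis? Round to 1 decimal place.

x ≈ 767.8

Σw = 3 + 4 + 1 + 7 + 8 + 9 = 32.
x-moment: 3·374 + 4·844 + 1·953 + 7·378 + 8·1004 + 9·938 = 24571; centroid 24571/32 ≈ 767.84.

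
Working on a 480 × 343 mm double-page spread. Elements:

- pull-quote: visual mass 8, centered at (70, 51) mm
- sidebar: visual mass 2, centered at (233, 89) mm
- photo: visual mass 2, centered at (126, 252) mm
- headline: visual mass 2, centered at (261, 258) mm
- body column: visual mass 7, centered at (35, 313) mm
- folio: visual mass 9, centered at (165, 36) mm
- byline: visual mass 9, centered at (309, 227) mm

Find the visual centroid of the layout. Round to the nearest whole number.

(162, 158)

Weights sum to 8 + 2 + 2 + 2 + 7 + 9 + 9 = 39.
Σw·x = 6311; x̄ = 6311/39 ≈ 161.82.
Σw·y = 6164; ȳ = 6164/39 ≈ 158.05.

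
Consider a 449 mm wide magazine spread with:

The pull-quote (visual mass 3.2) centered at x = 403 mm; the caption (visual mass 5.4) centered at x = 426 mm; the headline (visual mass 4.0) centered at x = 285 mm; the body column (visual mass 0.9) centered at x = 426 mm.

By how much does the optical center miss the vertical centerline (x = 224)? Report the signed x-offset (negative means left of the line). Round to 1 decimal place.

≈ 154.8 mm

Σw = 3.2 + 5.4 + 4.0 + 0.9 = 13.5.
x-moment: 3.2·403 + 5.4·426 + 4.0·285 + 0.9·426 = 5113.4; centroid 5113.4/13.5 ≈ 378.77.
Difference: 378.77 − 224 ≈ 154.77.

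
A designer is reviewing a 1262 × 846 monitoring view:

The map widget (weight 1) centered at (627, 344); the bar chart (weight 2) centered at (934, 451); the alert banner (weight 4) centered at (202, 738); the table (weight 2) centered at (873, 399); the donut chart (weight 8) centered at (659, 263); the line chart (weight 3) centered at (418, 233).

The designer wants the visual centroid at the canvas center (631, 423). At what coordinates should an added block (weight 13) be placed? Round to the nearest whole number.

With the added block, Σw becomes 1 + 2 + 4 + 2 + 8 + 3 + 13 = 33.
x: target moment 33×631 = 20823; current 1·627 + 2·934 + 4·202 + 2·873 + 8·659 + 3·418 = 11575; the added block supplies 9248, so x = 9248/13 ≈ 711.38.
y: target moment 33×423 = 13959; current 1·344 + 2·451 + 4·738 + 2·399 + 8·263 + 3·233 = 7799; the added block supplies 6160, so y = 6160/13 ≈ 473.85.

(711, 474)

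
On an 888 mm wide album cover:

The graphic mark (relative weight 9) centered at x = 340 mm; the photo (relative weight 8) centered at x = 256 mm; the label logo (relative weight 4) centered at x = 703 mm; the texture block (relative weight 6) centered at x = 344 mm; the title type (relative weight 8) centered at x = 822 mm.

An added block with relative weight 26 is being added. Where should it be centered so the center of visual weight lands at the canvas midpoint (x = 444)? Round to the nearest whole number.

New total weight: (9 + 8 + 4 + 6 + 8) + 26 = 61.
x: need Σw·x = 61·444 = 27084. Existing = 9·340 + 8·256 + 4·703 + 6·344 + 8·822 = 16560. Remainder 10524 / 26 ≈ 404.77.

x ≈ 405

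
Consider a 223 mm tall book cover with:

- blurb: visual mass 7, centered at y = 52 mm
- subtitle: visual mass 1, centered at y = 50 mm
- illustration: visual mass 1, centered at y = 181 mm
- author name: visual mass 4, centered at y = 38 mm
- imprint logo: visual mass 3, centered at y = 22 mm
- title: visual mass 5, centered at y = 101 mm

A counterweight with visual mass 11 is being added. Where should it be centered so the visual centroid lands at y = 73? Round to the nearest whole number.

With the counterweight, Σw becomes 7 + 1 + 1 + 4 + 3 + 5 + 11 = 32.
y: target moment 32×73 = 2336; current 7·52 + 1·50 + 1·181 + 4·38 + 3·22 + 5·101 = 1318; the counterweight supplies 1018, so y = 1018/11 ≈ 92.55.

y ≈ 93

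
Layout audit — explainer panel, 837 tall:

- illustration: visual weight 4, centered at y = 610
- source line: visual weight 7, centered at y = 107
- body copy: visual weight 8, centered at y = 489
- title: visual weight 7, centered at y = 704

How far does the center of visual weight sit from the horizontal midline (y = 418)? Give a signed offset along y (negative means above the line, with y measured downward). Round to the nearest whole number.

Σw = 4 + 7 + 8 + 7 = 26.
y: (4·610 + 7·107 + 8·489 + 7·704) / 26 = 12029 / 26 ≈ 462.65
Against y = 418, that's 462.65 − 418 = 44.65.

≈ 45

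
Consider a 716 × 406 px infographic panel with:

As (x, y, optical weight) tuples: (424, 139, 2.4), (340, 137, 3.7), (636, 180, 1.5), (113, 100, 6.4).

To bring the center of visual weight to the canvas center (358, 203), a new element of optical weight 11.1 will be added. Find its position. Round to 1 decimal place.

New total weight: (2.4 + 3.7 + 1.5 + 6.4) + 11.1 = 25.1.
x: target moment 25.1×358 = 8985.8; current 2.4·424 + 3.7·340 + 1.5·636 + 6.4·113 = 3952.8; the new element supplies 5033.0, so x = 5033.0/11.1 ≈ 453.42.
y: target moment 25.1×203 = 5095.3; current 2.4·139 + 3.7·137 + 1.5·180 + 6.4·100 = 1750.5; the new element supplies 3344.8, so y = 3344.8/11.1 ≈ 301.33.

(453.4, 301.3)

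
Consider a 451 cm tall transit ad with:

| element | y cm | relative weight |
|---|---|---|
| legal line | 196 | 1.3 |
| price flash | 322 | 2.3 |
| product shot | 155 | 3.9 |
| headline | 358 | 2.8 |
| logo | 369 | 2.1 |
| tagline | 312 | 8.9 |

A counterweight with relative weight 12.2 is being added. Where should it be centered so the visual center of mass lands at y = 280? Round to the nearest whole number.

y ≈ 264

After adding the counterweight, total weight = 1.3 + 2.3 + 3.9 + 2.8 + 2.1 + 8.9 + 12.2 = 33.5.
y: need Σw·y = 33.5·280 = 9380.0. Existing = 1.3·196 + 2.3·322 + 3.9·155 + 2.8·358 + 2.1·369 + 8.9·312 = 6154.0. Remainder 3226.0 / 12.2 ≈ 264.43.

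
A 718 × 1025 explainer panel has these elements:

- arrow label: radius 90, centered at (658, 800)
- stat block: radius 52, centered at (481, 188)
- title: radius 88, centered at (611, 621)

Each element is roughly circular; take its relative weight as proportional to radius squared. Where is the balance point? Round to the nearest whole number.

(613, 636)

Weights ∝ r²: arrow label 90² = 8100, stat block 52² = 2704, title 88² = 7744; Σw = 18548.
x: (8100·658 + 2704·481 + 7744·611) / 18548 = 11362008 / 18548 ≈ 612.57
y: (8100·800 + 2704·188 + 7744·621) / 18548 = 11797376 / 18548 ≈ 636.05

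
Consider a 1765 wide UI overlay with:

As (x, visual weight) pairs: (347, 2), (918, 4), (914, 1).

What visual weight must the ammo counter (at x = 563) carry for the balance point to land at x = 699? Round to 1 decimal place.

w ≈ 2.8

Known weights sum to 2 + 4 + 1 = 7; their moment is 2·347 + 4·918 + 1·914 = 5280.
Balance at x = 699 requires (5280 + w·563) / (7 + w) = 699.
Solving: w = (699·7 − 5280) / (563 − 699) = -387 / -136 ≈ 2.85.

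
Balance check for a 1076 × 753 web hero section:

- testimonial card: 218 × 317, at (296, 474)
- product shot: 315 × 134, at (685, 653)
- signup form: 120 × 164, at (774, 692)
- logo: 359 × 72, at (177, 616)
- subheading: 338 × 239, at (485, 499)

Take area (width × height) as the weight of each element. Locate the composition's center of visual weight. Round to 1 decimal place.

Areas: testimonial card 218·317 = 69106, product shot 315·134 = 42210, signup form 120·164 = 19680, logo 359·72 = 25848, subheading 338·239 = 80782. Total weight = 237626.
Σw·x = 69106·296 + 42210·685 + 19680·774 + 25848·177 + 80782·485 = 108355912, so x̄ = 108355912/237626 ≈ 455.99.
Σw·y = 69106·474 + 42210·653 + 19680·692 + 25848·616 + 80782·499 = 130170520, so ȳ = 130170520/237626 ≈ 547.80.

(456.0, 547.8)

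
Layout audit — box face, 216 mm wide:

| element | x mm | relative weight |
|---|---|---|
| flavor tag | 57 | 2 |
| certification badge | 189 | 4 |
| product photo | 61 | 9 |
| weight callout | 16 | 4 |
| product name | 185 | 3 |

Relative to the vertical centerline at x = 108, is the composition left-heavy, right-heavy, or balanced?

Weights sum to 2 + 4 + 9 + 4 + 3 = 22.
x: (2·57 + 4·189 + 9·61 + 4·16 + 3·185) / 22 = 2038 / 22 ≈ 92.64
Since 92.6 is left of 108, the composition reads left-heavy.

left-heavy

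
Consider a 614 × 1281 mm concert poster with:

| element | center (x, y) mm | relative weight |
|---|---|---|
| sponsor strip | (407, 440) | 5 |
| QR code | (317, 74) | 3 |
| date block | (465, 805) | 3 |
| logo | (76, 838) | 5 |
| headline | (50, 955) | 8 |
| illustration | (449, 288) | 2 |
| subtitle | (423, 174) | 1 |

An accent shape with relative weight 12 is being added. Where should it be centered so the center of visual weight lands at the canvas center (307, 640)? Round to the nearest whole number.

(458, 629)

With the accent shape, Σw becomes 5 + 3 + 3 + 5 + 8 + 2 + 1 + 12 = 39.
Along x: (6482 + 12·x) / 39 = 307 (existing moment 5·407 + 3·317 + 3·465 + 5·76 + 8·50 + 2·449 + 1·423 = 6482) ⇒ x = (11973 − 6482) / 12 ≈ 457.58.
Along y: (17417 + 12·y) / 39 = 640 (existing moment 5·440 + 3·74 + 3·805 + 5·838 + 8·955 + 2·288 + 1·174 = 17417) ⇒ y = (24960 − 17417) / 12 ≈ 628.58.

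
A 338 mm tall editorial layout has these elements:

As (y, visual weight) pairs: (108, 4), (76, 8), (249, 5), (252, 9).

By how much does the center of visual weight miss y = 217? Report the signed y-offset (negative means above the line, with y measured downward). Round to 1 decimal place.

Σw = 4 + 8 + 5 + 9 = 26.
y: (4·108 + 8·76 + 5·249 + 9·252) / 26 = 4553 / 26 ≈ 175.12
Against y = 217, that's 175.12 − 217 = -41.88.

≈ -41.9 mm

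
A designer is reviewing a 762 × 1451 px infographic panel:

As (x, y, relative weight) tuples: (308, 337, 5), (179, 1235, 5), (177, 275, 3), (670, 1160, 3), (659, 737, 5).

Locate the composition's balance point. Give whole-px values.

(394, 755)

Σw = 5 + 5 + 3 + 3 + 5 = 21.
x: (5·308 + 5·179 + 3·177 + 3·670 + 5·659) / 21 = 8271 / 21 ≈ 393.86
y: (5·337 + 5·1235 + 3·275 + 3·1160 + 5·737) / 21 = 15850 / 21 ≈ 754.76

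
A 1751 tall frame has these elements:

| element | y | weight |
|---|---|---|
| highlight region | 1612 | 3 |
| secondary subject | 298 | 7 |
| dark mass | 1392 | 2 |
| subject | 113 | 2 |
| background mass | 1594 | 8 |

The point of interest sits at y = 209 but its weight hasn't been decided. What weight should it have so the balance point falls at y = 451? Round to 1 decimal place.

w ≈ 52.7

Fixed elements: Σw = 3 + 7 + 2 + 2 + 8 = 22, Σw·y = 3·1612 + 7·298 + 2·1392 + 2·113 + 8·1594 = 22684.
Set Σw·y/Σw = 451: (22684 + 209w) = 451·(22 + w).
Rearranging, w·(209 − 451) = 451·22 − 22684 = -12762, so w ≈ -12762/-242 = 52.74.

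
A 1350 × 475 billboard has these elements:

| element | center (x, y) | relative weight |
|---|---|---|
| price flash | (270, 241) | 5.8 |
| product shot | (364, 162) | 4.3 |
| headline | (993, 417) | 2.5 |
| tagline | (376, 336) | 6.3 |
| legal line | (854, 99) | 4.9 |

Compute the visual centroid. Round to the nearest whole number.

(511, 241)

Σw = 5.8 + 4.3 + 2.5 + 6.3 + 4.9 = 23.8.
x-moment: 5.8·270 + 4.3·364 + 2.5·993 + 6.3·376 + 4.9·854 = 12167.1; centroid 12167.1/23.8 ≈ 511.22.
y-moment: 5.8·241 + 4.3·162 + 2.5·417 + 6.3·336 + 4.9·99 = 5738.8; centroid 5738.8/23.8 ≈ 241.13.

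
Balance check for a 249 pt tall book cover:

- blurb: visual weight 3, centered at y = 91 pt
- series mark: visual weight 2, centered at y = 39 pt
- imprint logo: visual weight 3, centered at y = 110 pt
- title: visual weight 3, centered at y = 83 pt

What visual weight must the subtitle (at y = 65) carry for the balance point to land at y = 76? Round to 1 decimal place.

Fixed elements: Σw = 3 + 2 + 3 + 3 = 11, Σw·y = 3·91 + 2·39 + 3·110 + 3·83 = 930.
Balance at y = 76 requires (930 + w·65) / (11 + w) = 76.
So w = (76·11 − 930)/(65 − 76) = -94/-11 ≈ 8.55.

w ≈ 8.5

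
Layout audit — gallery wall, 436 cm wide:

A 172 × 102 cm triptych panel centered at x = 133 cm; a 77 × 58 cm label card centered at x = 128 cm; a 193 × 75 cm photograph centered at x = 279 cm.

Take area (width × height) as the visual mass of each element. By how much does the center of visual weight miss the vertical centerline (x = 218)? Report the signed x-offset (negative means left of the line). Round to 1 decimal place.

Taking area as weight: triptych panel 172·102 = 17544, label card 77·58 = 4466, photograph 193·75 = 14475. Sum 36485.
x-moment: 17544·133 + 4466·128 + 14475·279 = 6943525; centroid 6943525/36485 ≈ 190.31.
Offset from x = 218: 190.31 − 218 ≈ -27.69.

≈ -27.7 cm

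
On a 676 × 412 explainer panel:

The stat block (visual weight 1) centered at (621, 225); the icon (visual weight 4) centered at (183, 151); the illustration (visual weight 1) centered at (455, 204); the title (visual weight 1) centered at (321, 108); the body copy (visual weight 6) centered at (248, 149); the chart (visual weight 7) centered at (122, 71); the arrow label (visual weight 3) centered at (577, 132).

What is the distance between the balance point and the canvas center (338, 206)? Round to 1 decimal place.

Total weight = 1 + 4 + 1 + 1 + 6 + 7 + 3 = 23.
x: (1·621 + 4·183 + 1·455 + 1·321 + 6·248 + 7·122 + 3·577) / 23 = 6202 / 23 ≈ 269.65
y: (1·225 + 4·151 + 1·204 + 1·108 + 6·149 + 7·71 + 3·132) / 23 = 2928 / 23 ≈ 127.30
Relative to (338, 206): Δ = (-68.35, -78.70); |Δ| = √(-68.35² + -78.70²) ≈ 104.23.

≈ 104.2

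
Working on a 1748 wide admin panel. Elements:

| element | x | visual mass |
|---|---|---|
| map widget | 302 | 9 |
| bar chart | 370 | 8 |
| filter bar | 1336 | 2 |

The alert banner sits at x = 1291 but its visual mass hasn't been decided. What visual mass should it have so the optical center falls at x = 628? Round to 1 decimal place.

Known weights sum to 9 + 8 + 2 = 19; their moment is 9·302 + 8·370 + 2·1336 = 8350.
For the centroid to hit 628: (8350 + w·1291) / (19 + w) = 628.
So w = (628·19 − 8350)/(1291 − 628) = 3582/663 ≈ 5.40.

w ≈ 5.4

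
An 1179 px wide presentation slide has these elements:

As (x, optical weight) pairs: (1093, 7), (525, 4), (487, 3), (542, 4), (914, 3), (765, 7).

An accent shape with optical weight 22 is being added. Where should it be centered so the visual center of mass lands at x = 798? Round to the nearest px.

x ≈ 837

New total weight: (7 + 4 + 3 + 4 + 3 + 7) + 22 = 50.
x: target moment 50×798 = 39900; current 7·1093 + 4·525 + 3·487 + 4·542 + 3·914 + 7·765 = 21477; the accent shape supplies 18423, so x = 18423/22 ≈ 837.41.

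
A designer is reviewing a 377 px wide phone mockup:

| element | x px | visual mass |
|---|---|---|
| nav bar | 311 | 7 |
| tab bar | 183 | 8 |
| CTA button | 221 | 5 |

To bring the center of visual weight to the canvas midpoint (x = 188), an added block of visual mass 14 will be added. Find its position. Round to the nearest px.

With the added block, Σw becomes 7 + 8 + 5 + 14 = 34.
Along x: (4746 + 14·x) / 34 = 188 (existing moment 7·311 + 8·183 + 5·221 = 4746) ⇒ x = (6392 − 4746) / 14 ≈ 117.57.

x ≈ 118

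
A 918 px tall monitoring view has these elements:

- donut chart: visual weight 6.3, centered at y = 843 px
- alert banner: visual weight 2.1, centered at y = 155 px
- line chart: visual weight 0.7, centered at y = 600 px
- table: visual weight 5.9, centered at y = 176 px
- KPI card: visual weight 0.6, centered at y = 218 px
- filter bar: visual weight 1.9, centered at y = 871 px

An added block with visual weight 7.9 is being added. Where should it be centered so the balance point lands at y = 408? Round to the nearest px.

With the added block, Σw becomes 6.3 + 2.1 + 0.7 + 5.9 + 0.6 + 1.9 + 7.9 = 25.4.
Along y: (8880.5 + 7.9·y) / 25.4 = 408 (existing moment 6.3·843 + 2.1·155 + 0.7·600 + 5.9·176 + 0.6·218 + 1.9·871 = 8880.5) ⇒ y = (10363.2 − 8880.5) / 7.9 ≈ 187.68.

y ≈ 188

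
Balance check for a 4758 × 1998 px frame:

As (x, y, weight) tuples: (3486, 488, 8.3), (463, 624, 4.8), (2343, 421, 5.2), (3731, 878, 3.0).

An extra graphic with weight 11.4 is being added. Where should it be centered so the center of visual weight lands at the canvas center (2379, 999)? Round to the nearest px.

After adding the extra graphic, total weight = 8.3 + 4.8 + 5.2 + 3.0 + 11.4 = 32.7.
Along x: (54532.8 + 11.4·x) / 32.7 = 2379 (existing moment 8.3·3486 + 4.8·463 + 5.2·2343 + 3.0·3731 = 54532.8) ⇒ x = (77793.3 − 54532.8) / 11.4 ≈ 2040.39.
Along y: (11868.8 + 11.4·y) / 32.7 = 999 (existing moment 8.3·488 + 4.8·624 + 5.2·421 + 3.0·878 = 11868.8) ⇒ y = (32667.3 − 11868.8) / 11.4 ≈ 1824.43.

(2040, 1824)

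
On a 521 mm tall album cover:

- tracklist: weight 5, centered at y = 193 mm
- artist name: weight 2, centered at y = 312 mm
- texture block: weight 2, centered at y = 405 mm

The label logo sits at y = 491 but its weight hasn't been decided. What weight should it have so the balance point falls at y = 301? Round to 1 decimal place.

w ≈ 1.6

Known weights sum to 5 + 2 + 2 = 9; their moment is 5·193 + 2·312 + 2·405 = 2399.
For the centroid to hit 301: (2399 + w·491) / (9 + w) = 301.
Solving: w = (301·9 − 2399) / (491 − 301) = 310 / 190 ≈ 1.63.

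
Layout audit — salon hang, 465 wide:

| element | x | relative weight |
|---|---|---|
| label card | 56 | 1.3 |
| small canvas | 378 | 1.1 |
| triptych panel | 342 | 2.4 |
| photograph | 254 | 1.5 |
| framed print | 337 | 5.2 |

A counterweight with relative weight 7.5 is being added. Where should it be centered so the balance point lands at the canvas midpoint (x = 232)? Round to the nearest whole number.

x ≈ 129

With the counterweight, Σw becomes 1.3 + 1.1 + 2.4 + 1.5 + 5.2 + 7.5 = 19.0.
x: need Σw·x = 19.0·232 = 4408.0. Existing = 1.3·56 + 1.1·378 + 2.4·342 + 1.5·254 + 5.2·337 = 3442.8. Remainder 965.2 / 7.5 ≈ 128.69.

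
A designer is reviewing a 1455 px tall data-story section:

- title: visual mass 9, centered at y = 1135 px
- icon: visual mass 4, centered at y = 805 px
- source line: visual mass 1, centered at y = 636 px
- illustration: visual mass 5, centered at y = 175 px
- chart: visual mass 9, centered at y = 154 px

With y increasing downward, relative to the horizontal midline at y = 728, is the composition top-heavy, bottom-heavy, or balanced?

top-heavy

Σw = 9 + 4 + 1 + 5 + 9 = 28.
y-moment: 9·1135 + 4·805 + 1·636 + 5·175 + 9·154 = 16332; centroid 16332/28 ≈ 583.29.
Since 583.3 is above (smaller y than) 728, the composition reads top-heavy.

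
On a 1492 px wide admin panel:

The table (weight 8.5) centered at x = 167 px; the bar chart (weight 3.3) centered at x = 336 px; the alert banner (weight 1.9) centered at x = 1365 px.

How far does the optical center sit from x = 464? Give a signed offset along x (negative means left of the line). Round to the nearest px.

≈ -90 px

Weights sum to 8.5 + 3.3 + 1.9 = 13.7.
x-moment: 8.5·167 + 3.3·336 + 1.9·1365 = 5121.8; centroid 5121.8/13.7 ≈ 373.85.
Offset from x = 464: 373.85 − 464 ≈ -90.15.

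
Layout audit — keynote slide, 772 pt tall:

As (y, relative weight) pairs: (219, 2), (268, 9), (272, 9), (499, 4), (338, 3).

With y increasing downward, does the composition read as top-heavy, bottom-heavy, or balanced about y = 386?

Σw = 2 + 9 + 9 + 4 + 3 = 27.
Σw·y = 2·219 + 9·268 + 9·272 + 4·499 + 3·338 = 8308, so ȳ = 8308/27 ≈ 307.70.
Since 307.7 is above (smaller y than) 386, the composition reads top-heavy.

top-heavy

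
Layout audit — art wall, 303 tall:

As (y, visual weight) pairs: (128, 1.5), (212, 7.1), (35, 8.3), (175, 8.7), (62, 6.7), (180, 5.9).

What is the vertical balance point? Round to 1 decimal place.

y ≈ 130.6

Total weight = 1.5 + 7.1 + 8.3 + 8.7 + 6.7 + 5.9 = 38.2.
Σw·y = 4987.6; ȳ = 4987.6/38.2 ≈ 130.57.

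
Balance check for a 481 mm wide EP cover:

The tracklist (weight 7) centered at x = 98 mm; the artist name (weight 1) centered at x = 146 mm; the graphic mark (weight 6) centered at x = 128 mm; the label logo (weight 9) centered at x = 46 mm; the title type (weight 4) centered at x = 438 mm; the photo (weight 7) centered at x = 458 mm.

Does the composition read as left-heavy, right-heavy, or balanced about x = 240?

left-heavy

Total weight = 7 + 1 + 6 + 9 + 4 + 7 = 34.
Σw·x = 7·98 + 1·146 + 6·128 + 9·46 + 4·438 + 7·458 = 6972, so x̄ = 6972/34 ≈ 205.06.
205.1 lies left of the midline 240, so the layout is left-heavy.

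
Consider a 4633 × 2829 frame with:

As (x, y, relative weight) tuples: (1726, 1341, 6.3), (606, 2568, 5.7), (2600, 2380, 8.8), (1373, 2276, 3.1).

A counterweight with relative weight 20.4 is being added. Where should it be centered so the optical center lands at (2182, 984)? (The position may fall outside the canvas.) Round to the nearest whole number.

(2706, -367)

With the counterweight, Σw becomes 6.3 + 5.7 + 8.8 + 3.1 + 20.4 = 44.3.
Along x: (41464.3 + 20.4·x) / 44.3 = 2182 (existing moment 6.3·1726 + 5.7·606 + 8.8·2600 + 3.1·1373 = 41464.3) ⇒ x = (96662.6 − 41464.3) / 20.4 ≈ 2705.80.
Along y: (51085.5 + 20.4·y) / 44.3 = 984 (existing moment 6.3·1341 + 5.7·2568 + 8.8·2380 + 3.1·2276 = 51085.5) ⇒ y = (43591.2 − 51085.5) / 20.4 ≈ -367.37.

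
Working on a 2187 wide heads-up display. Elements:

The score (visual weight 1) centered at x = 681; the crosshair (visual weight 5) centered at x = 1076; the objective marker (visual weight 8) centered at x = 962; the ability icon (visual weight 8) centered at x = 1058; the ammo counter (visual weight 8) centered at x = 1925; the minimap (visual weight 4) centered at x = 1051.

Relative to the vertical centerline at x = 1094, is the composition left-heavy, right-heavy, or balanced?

Total weight = 1 + 5 + 8 + 8 + 8 + 4 = 34.
x-moment: 1·681 + 5·1076 + 8·962 + 8·1058 + 8·1925 + 4·1051 = 41825; centroid 41825/34 ≈ 1230.15.
1230.1 vs midline 1094 → right-heavy.

right-heavy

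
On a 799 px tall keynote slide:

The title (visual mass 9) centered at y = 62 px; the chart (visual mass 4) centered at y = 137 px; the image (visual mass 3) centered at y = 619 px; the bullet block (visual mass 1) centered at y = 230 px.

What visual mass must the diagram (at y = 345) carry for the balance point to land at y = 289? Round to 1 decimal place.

Existing Σw = 17 (9 + 4 + 3 + 1); existing moment 9·62 + 4·137 + 3·619 + 1·230 = 3193.
For the centroid to hit 289: (3193 + w·345) / (17 + w) = 289.
Rearranging, w·(345 − 289) = 289·17 − 3193 = 1720, so w ≈ 1720/56 = 30.71.

w ≈ 30.7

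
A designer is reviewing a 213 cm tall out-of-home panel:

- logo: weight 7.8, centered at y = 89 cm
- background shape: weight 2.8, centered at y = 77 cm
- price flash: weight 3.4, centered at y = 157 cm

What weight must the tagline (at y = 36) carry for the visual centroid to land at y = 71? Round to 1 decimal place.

Fixed elements: Σw = 7.8 + 2.8 + 3.4 = 14.0, Σw·y = 7.8·89 + 2.8·77 + 3.4·157 = 1443.6.
Set Σw·y/Σw = 71: (1443.6 + 36w) = 71·(14.0 + w).
Solving: w = (71·14.0 − 1443.6) / (36 − 71) = -449.6 / -35 ≈ 12.85.

w ≈ 12.8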